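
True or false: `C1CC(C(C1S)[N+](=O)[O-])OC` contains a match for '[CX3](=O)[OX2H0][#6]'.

False

The pattern [CX3](=O)[OX2H0][#6] describes a carbonyl carbon bonded to an oxygen that is itself bonded to carbon (no H on that O) — an ester.
The closest candidate here is a methoxy ether (-OCH3), but the ether oxygen is not adjacent to a C=O carbon. No other fragment satisfies the full query, so there is no match.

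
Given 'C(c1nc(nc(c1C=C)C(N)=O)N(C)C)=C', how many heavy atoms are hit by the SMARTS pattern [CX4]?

2

The query [CX4] means: C with X4: aliphatic carbon with exactly 4 total connections (bonds + H).
Check the 16 heavy atoms by environment: 2× n (aromatic, X2) → no; 4× c (aromatic, X3) → no; 5× C (X3) → no; 2× N (X3) → no; 2× C (X4) → match; 1× O (X1) → no.
That gives 2 matching atoms.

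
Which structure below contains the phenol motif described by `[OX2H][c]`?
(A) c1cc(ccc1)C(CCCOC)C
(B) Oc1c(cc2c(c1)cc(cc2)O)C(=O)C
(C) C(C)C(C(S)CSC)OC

[OX2H][c] describes a hydroxyl oxygen attached to an aromatic carbon (a phenol).
(A) has a methoxy ether (-OCH3) but the oxygen has H0, not H1.
(B) contains a hydroxyl group (-OH), which satisfies every atom and bond constraint.
(C) has a methoxy ether (-OCH3) but the oxygen has H0, not H1.
So the answer is (B).

B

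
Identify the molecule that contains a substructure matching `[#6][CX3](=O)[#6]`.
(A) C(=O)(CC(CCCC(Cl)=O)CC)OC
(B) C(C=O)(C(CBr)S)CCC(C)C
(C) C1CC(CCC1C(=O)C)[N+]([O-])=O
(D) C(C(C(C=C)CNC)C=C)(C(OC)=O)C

[#6][CX3](=O)[#6] describes a carbonyl carbon (no H) flanked by two carbons (a ketone).
(A) has a methyl-ester group (-C(=O)OCH3) but one neighbour of the carbonyl carbon is O, not C.
(B) has an aldehyde (-CHO) but the carbonyl carbon has H1, so it is not flanked by two carbons.
(C) contains an acetyl/ketone group (-C(=O)CH3), which satisfies every atom and bond constraint.
(D) has a methyl-ester group (-C(=O)OCH3) but one neighbour of the carbonyl carbon is O, not C.
So the answer is (C).

C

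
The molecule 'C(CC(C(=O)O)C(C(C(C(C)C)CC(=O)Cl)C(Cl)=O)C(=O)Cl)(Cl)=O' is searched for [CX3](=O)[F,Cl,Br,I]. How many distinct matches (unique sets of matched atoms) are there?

4

[CX3](=O)[F,Cl,Br,I] is the SMARTS for an acyl halide: a carbonyl carbon bonded to a halogen.
The molecule carries 4 separate instances of an acyl chloride (-C(=O)Cl) meeting every constraint; each maps to a distinct set of atoms, giving 4 matches.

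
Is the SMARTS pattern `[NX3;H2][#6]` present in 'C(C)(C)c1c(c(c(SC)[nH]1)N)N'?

The pattern [NX3;H2][#6] describes a trivalent nitrogen with two H attached to carbon — a primary amine.
The molecule carries a primary amino group (-NH2), whose atoms satisfy every constraint of the query, so the pattern matches.

Yes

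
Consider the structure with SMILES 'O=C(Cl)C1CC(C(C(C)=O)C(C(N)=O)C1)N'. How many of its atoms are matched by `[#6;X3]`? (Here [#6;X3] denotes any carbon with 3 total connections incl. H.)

3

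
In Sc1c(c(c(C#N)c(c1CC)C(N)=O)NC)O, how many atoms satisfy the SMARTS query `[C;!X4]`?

2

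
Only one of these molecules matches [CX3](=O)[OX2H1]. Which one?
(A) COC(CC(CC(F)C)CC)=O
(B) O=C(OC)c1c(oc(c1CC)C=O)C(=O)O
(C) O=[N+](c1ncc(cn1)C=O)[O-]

B

[CX3](=O)[OX2H1] describes an sp2 carbon double-bonded to O and single-bonded to an -OH oxygen (a carboxylic acid).
(A) has a methyl-ester group (-C(=O)OCH3) but the singly-bonded O has no H (OX2H0, not OX2H1).
(B) contains a carboxylic acid group (-C(=O)OH), which satisfies every atom and bond constraint.
(C) has an aldehyde (-CHO) but there is no singly-bonded oxygen on the carbonyl carbon.
So the answer is (B).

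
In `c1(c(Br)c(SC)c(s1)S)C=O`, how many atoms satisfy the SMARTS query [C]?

2

Check the 11 heavy atoms by environment: 1× s (aromatic) → no; 4× c (aromatic) → no; 2× C → match; 1× O → no; 2× S → no; 1× Br → no.
That gives 2 matching atoms.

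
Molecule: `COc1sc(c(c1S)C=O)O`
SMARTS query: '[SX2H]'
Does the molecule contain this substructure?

Yes

The pattern [SX2H] describes an aliphatic sulfur with two connections, one being H — a thiol.
The molecule carries a thiol (-SH), whose atoms satisfy every constraint of the query, so the pattern matches.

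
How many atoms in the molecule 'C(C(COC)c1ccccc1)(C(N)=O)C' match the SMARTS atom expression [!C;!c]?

The query [!C;!c] means: neither aliphatic nor aromatic carbon — same as [!#6].
Check the 15 heavy atoms by environment: 6× C → no; 2× O → match; 1× N → match; 6× c (aromatic) → no.
Summing the matching environments: 2 + 1 = 3 matching atoms.

3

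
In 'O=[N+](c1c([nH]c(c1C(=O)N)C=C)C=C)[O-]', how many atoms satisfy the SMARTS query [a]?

5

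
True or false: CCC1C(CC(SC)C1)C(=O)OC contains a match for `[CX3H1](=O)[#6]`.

The pattern [CX3H1](=O)[#6] describes an sp2 carbon with one H, double-bonded to O and single-bonded to carbon — an aldehyde.
The closest candidate here is a methyl-ester group (-C(=O)OCH3), but the carbonyl carbon has H0, not H1. No other fragment satisfies the full query, so there is no match.

False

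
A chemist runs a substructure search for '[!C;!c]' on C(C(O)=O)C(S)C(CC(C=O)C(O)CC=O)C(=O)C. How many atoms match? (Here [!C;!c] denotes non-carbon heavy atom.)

7

The query [!C;!c] means: neither aliphatic nor aromatic carbon — same as [!#6].
Check the 19 heavy atoms by environment: 12× C → no; 6× O → match; 1× S → match.
Summing the matching environments: 6 + 1 = 7 matching atoms.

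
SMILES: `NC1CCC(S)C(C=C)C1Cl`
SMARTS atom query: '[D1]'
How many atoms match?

4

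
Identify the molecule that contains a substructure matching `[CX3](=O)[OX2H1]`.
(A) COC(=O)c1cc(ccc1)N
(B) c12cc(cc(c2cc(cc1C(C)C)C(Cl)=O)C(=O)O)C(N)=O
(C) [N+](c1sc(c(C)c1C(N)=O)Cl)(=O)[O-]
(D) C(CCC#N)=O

B

[CX3](=O)[OX2H1] describes an sp2 carbon double-bonded to O and single-bonded to an -OH oxygen (a carboxylic acid).
(A) has a methyl-ester group (-C(=O)OCH3) but the singly-bonded O has no H (OX2H0, not OX2H1).
(B) contains a carboxylic acid group (-C(=O)OH), which satisfies every atom and bond constraint.
(C) has a primary amide (-C(=O)NH2) but the carbonyl is bonded to N, not to an -OH oxygen.
(D) has an aldehyde (-CHO) but there is no singly-bonded oxygen on the carbonyl carbon.
So the answer is (B).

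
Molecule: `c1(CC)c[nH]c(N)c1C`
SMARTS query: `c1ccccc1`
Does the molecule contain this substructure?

No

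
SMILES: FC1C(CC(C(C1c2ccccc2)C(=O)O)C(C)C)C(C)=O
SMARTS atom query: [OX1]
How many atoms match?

2

The query [OX1] means: aliphatic oxygen with one total connection — typically a carbonyl =O or an oxide.
Check the 22 heavy atoms by environment: 10× C (X4) → no; 2× C (X3) → no; 2× O (X1) → match; 1× F (X1) → no; 1× O (X2) → no; 6× c (aromatic, X3) → no.
That gives 2 matching atoms.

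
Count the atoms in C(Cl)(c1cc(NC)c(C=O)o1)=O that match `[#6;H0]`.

4

The query [#6;H0] means: any carbon with no attached hydrogen.
Check the 12 heavy atoms by environment: 1× o (aromatic, H0) → no; 3× c (aromatic, H0) → match; 1× c (aromatic, H1) → no; 1× C (H1) → no; 2× O (H0) → no; 1× C (H0) → match; 1× Cl (H0) → no; 1× N (H1) → no; 1× C (H3) → no.
Summing the matching environments: 3 + 1 = 4 matching atoms.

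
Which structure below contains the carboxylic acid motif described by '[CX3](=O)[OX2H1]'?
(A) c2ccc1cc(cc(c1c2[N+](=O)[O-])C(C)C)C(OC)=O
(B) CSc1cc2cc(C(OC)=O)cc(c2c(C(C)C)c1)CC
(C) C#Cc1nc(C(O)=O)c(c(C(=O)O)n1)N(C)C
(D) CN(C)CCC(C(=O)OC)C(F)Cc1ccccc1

C

[CX3](=O)[OX2H1] describes an sp2 carbon double-bonded to O and single-bonded to an -OH oxygen (a carboxylic acid).
(A) has a methyl-ester group (-C(=O)OCH3) but the singly-bonded O has no H (OX2H0, not OX2H1).
(B) has a methyl-ester group (-C(=O)OCH3) but the singly-bonded O has no H (OX2H0, not OX2H1).
(C) contains a carboxylic acid group (-C(=O)OH), which satisfies every atom and bond constraint.
(D) has a methyl-ester group (-C(=O)OCH3) but the singly-bonded O has no H (OX2H0, not OX2H1).
So the answer is (C).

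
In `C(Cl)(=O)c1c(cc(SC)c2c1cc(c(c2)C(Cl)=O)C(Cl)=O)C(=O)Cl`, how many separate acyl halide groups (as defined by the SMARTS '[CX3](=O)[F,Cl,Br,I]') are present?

4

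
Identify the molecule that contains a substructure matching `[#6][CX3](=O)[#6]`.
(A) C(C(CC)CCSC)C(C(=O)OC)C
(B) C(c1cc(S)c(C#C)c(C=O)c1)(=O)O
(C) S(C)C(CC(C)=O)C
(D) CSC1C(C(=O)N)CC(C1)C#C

C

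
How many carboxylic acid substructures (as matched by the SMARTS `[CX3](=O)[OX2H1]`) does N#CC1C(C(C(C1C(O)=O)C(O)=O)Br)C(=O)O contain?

3

[CX3](=O)[OX2H1] is the SMARTS for a carboxylic acid: an sp2 carbon double-bonded to O and single-bonded to an -OH oxygen.
The molecule carries 3 separate instances of a carboxylic acid group (-C(=O)OH) meeting every constraint; each maps to a distinct set of atoms, giving 3 matches.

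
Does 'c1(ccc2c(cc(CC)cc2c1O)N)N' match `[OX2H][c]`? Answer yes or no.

The pattern [OX2H][c] describes a hydroxyl oxygen attached to an aromatic carbon — a phenol.
The molecule carries a hydroxyl group (-OH), whose atoms satisfy every constraint of the query, so the pattern matches.

Yes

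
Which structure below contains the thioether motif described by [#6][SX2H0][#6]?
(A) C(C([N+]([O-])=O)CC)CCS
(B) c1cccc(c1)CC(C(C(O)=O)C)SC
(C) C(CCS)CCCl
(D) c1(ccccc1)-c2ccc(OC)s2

B

[#6][SX2H0][#6] describes an aliphatic sulfur bridging two carbons with no H on the sulfur (a thioether).
(A) has a thiol (-SH) but the sulfur has H1, not H0 bridging two carbons.
(B) contains a methylthio ether (-SCH3), which satisfies every atom and bond constraint.
(C) has a thiol (-SH) but the sulfur has H1, not H0 bridging two carbons.
(D) has a methoxy ether (-OCH3) but the bridging atom is O, not S.
So the answer is (B).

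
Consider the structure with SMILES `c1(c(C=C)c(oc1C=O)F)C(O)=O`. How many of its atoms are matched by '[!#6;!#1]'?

5

The query [!#6;!#1] means: not carbon and not hydrogen — any heteroatom.
Check the 13 heavy atoms by environment: 1× o (aromatic) → match; 4× c (aromatic) → no; 4× C → no; 3× O → match; 1× F → match.
Summing the matching environments: 1 + 3 + 1 = 5 matching atoms.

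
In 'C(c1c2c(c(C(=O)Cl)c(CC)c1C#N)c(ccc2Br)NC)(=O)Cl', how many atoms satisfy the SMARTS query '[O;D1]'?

2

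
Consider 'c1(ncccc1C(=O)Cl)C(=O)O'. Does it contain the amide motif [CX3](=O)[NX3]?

No

The pattern [CX3](=O)[NX3] describes a carbonyl carbon bonded to a trivalent nitrogen — an amide.
The closest candidate here is a carboxylic acid group (-C(=O)OH), but the carbonyl is bonded to O, not to an NX3 nitrogen. No other fragment satisfies the full query, so there is no match.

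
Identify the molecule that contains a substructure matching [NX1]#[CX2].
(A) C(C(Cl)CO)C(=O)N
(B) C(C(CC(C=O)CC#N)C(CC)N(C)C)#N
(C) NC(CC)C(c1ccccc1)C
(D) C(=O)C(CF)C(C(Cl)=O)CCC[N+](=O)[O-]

[NX1]#[CX2] describes a nitrogen triple-bonded to a two-connected carbon (a nitrile).
(A) has a primary amide (-C(=O)NH2) but the nitrogen is NX3, not NX1.
(B) contains a nitrile (-C#N), which satisfies every atom and bond constraint.
(C) has a primary amino group (-NH2) but the nitrogen is NX3 (three connections), not NX1 triple-bonded.
(D) has a nitro group (-[N+](=O)[O-]) but there is no C#N triple bond.
So the answer is (B).

B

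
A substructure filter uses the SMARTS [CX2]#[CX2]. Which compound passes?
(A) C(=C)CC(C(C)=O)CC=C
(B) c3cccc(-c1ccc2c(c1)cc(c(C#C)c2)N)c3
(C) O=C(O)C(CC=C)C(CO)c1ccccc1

B

[CX2]#[CX2] describes a carbon-carbon triple bond (an alkyne).
(A) has a vinyl group (-CH=CH2) but the C=C is a double bond; both carbons are CX3, not CX2.
(B) contains an ethynyl group (-C#CH), which satisfies every atom and bond constraint.
(C) has a vinyl group (-CH=CH2) but the C=C is a double bond; both carbons are CX3, not CX2.
So the answer is (B).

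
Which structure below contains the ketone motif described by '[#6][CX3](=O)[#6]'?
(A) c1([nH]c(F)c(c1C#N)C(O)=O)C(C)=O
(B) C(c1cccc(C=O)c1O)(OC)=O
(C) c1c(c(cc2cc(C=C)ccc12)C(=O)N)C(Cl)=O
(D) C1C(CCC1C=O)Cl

[#6][CX3](=O)[#6] describes a carbonyl carbon (no H) flanked by two carbons (a ketone).
(A) contains an acetyl/ketone group (-C(=O)CH3), which satisfies every atom and bond constraint.
(B) has a methyl-ester group (-C(=O)OCH3) but one neighbour of the carbonyl carbon is O, not C.
(C) has a primary amide (-C(=O)NH2) but one neighbour of the carbonyl carbon is N, not C.
(D) has an aldehyde (-CHO) but the carbonyl carbon has H1, so it is not flanked by two carbons.
So the answer is (A).

A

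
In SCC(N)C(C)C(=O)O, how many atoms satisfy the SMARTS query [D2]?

1

The query [D2] means: atom with exactly two heavy-atom neighbours.
Check the 9 heavy atoms by environment: 1× C (D1) → no; 3× C (D3) → no; 1× C (D2) → match; 1× S (D1) → no; 2× O (D1) → no; 1× N (D1) → no.
That gives 1 matching atom.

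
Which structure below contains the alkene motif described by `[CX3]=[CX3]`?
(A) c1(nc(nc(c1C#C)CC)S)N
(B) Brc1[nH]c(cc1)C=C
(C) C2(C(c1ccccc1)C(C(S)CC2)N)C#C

[CX3]=[CX3] describes a non-aromatic C=C double bond between two sp2 carbons (an alkene).
(A) has an ethyl group (-CH2CH3) but its C-C bond is a single bond between CX4 carbons, not CX3=CX3.
(B) contains a vinyl group (-CH=CH2), which satisfies every atom and bond constraint.
(C) has an ethynyl group (-C#CH) but the C-C bond is a triple bond, not a double bond.
So the answer is (B).

B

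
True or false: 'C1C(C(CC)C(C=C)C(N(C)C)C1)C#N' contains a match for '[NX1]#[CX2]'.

The pattern [NX1]#[CX2] describes a nitrogen triple-bonded to a two-connected carbon — a nitrile.
The molecule carries a nitrile (-C#N), whose atoms satisfy every constraint of the query, so the pattern matches.

True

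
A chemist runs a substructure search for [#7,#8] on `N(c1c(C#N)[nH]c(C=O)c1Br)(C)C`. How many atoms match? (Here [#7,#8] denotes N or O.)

4

The query [#7,#8] means: nitrogen or oxygen (comma = OR).
Check the 13 heavy atoms by environment: 1× n (aromatic) → match; 4× c (aromatic) → no; 4× C → no; 1× O → match; 2× N → match; 1× Br → no.
Summing the matching environments: 1 + 1 + 2 = 4 matching atoms.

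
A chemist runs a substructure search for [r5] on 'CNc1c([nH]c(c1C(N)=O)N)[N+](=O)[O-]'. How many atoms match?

5

The query [r5] means: r5 matches atoms in a five-membered ring.
Check the 14 heavy atoms by environment: 1× n (aromatic, in 5-ring) → match; 4× c (aromatic, in 5-ring) → match; 3× N (acyclic) → no; 2× C (acyclic) → no; 1× N (charge +1, acyclic) → no; 1× O (charge -1, acyclic) → no; 2× O (acyclic) → no.
Summing the matching environments: 1 + 4 = 5 matching atoms.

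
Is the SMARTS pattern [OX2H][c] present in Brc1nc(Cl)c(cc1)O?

Yes

The pattern [OX2H][c] describes a hydroxyl oxygen attached to an aromatic carbon — a phenol.
The molecule carries a hydroxyl group (-OH), whose atoms satisfy every constraint of the query, so the pattern matches.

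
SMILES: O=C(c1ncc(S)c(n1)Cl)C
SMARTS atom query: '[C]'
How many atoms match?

2

Check the 11 heavy atoms by environment: 2× n (aromatic) → no; 4× c (aromatic) → no; 1× S → no; 2× C → match; 1× O → no; 1× Cl → no.
That gives 2 matching atoms.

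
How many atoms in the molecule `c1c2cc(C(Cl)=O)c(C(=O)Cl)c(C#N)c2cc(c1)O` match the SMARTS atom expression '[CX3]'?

2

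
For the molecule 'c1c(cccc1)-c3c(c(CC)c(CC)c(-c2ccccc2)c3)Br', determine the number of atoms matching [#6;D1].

The query [#6;D1] means: carbon bonded to exactly one heavy atom.
Check the 23 heavy atoms by environment: 7× c (aromatic, D3) → no; 11× c (aromatic, D2) → no; 2× C (D2) → no; 2× C (D1) → match; 1× Br (D1) → no.
That gives 2 matching atoms.

2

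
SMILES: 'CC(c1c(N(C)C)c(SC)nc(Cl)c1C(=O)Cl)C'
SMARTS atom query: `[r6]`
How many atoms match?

6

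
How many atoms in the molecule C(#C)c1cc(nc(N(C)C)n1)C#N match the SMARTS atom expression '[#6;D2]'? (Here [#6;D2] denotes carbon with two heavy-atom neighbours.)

3

The query [#6;D2] means: any carbon bonded to exactly two heavy atoms.
Check the 13 heavy atoms by environment: 2× n (aromatic, D2) → no; 3× c (aromatic, D3) → no; 1× c (aromatic, D2) → match; 2× C (D2) → match; 3× C (D1) → no; 1× N (D1) → no; 1× N (D3) → no.
Summing the matching environments: 1 + 2 = 3 matching atoms.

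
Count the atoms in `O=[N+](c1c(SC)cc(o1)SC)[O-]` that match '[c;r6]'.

0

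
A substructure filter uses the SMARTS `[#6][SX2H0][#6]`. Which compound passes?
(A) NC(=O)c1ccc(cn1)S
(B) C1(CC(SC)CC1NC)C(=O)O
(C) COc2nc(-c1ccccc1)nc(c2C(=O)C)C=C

[#6][SX2H0][#6] describes an aliphatic sulfur bridging two carbons with no H on the sulfur (a thioether).
(A) has a thiol (-SH) but the sulfur has H1, not H0 bridging two carbons.
(B) contains a methylthio ether (-SCH3), which satisfies every atom and bond constraint.
(C) has a methoxy ether (-OCH3) but the bridging atom is O, not S.
So the answer is (B).

B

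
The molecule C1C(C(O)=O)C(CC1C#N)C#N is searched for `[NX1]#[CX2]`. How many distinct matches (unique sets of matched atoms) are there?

[NX1]#[CX2] is the SMARTS for a nitrile: a nitrogen triple-bonded to a two-connected carbon.
The molecule carries 2 separate instances of a nitrile (-C#N) meeting every constraint; each maps to a distinct set of atoms, giving 2 matches.

2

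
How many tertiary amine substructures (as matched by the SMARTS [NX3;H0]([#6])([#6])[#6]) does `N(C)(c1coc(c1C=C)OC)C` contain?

[NX3;H0]([#6])([#6])[#6] is the SMARTS for a tertiary amine: a trivalent nitrogen with no H, bonded to three carbons.
Exactly one fragment in the molecule meets all constraints, giving 1 match.

1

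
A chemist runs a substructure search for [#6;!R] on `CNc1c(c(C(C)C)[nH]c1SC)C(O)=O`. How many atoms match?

6

The query [#6;!R] means: carbon not in any ring.
Check the 15 heavy atoms by environment: 1× n (aromatic, in 5-ring) → no; 4× c (aromatic, in 5-ring) → no; 6× C (acyclic) → match; 2× O (acyclic) → no; 1× S (acyclic) → no; 1× N (acyclic) → no.
That gives 6 matching atoms.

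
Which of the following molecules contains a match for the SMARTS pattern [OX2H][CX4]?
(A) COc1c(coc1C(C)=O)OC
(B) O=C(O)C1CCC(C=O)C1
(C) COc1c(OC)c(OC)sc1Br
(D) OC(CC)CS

[OX2H][CX4] describes a hydroxyl oxygen bound to an sp3 (X4) carbon (an aliphatic alcohol).
(A) has a methoxy ether (-OCH3) but the oxygen has H0 (ether), not H1.
(B) has a carboxylic acid group (-C(=O)OH) but the -OH is on a CX3 carbonyl carbon, not a CX4 carbon.
(C) has a methoxy ether (-OCH3) but the oxygen has H0 (ether), not H1.
(D) contains a hydroxyl group (-OH), which satisfies every atom and bond constraint.
So the answer is (D).

D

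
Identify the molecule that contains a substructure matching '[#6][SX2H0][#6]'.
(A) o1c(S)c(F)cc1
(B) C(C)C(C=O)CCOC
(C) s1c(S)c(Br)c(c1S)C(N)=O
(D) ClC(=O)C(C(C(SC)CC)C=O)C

D

[#6][SX2H0][#6] describes an aliphatic sulfur bridging two carbons with no H on the sulfur (a thioether).
(A) has a thiol (-SH) but the sulfur has H1, not H0 bridging two carbons.
(B) has a methoxy ether (-OCH3) but the bridging atom is O, not S.
(C) has a thiol (-SH) but the sulfur has H1, not H0 bridging two carbons.
(D) contains a methylthio ether (-SCH3), which satisfies every atom and bond constraint.
So the answer is (D).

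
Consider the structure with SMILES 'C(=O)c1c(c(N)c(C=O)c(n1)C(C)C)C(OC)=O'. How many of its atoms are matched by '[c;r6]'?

5

The query [c;r6] means: aromatic carbon that belongs to a six-membered ring.
Check the 18 heavy atoms by environment: 1× n (aromatic, in 6-ring) → no; 5× c (aromatic, in 6-ring) → match; 7× C (acyclic) → no; 4× O (acyclic) → no; 1× N (acyclic) → no.
That gives 5 matching atoms.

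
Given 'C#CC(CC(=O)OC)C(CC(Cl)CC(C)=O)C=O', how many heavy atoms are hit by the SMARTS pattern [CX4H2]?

3

The query [CX4H2] means: sp3 carbon (X4) with exactly two hydrogens.
Check the 18 heavy atoms by environment: 3× C (H2, X4) → match; 3× C (H1, X4) → no; 2× C (H0, X3) → no; 3× O (H0, X1) → no; 1× O (H0, X2) → no; 2× C (H3, X4) → no; 1× C (H1, X3) → no; 1× C (H0, X2) → no; 1× C (H1, X2) → no; 1× Cl (H0, X1) → no.
That gives 3 matching atoms.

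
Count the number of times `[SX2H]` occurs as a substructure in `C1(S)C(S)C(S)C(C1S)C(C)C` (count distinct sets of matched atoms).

4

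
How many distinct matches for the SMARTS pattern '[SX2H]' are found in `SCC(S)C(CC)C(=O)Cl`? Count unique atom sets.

2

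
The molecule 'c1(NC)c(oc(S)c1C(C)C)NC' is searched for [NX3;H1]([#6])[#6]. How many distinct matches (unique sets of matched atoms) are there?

2

[NX3;H1]([#6])[#6] is the SMARTS for a secondary amine: a trivalent nitrogen with one H, bonded to two carbons.
The molecule carries 2 separate instances of an N-methylamino group (-NHCH3) meeting every constraint; each maps to a distinct set of atoms, giving 2 matches.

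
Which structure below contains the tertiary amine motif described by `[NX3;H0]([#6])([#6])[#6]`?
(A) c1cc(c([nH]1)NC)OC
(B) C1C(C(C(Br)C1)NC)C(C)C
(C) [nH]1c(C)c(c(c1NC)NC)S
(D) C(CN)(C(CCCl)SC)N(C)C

[NX3;H0]([#6])([#6])[#6] describes a trivalent nitrogen with no H, bonded to three carbons (a tertiary amine).
(A) has an N-methylamino group (-NHCH3) but the nitrogen still has one H (H1), not H0.
(B) has an N-methylamino group (-NHCH3) but the nitrogen still has one H (H1), not H0.
(C) has an N-methylamino group (-NHCH3) but the nitrogen still has one H (H1), not H0.
(D) contains a dimethylamino group (-N(CH3)2), which satisfies every atom and bond constraint.
So the answer is (D).

D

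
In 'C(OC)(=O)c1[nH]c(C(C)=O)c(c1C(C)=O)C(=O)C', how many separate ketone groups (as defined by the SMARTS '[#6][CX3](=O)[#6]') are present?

3

[#6][CX3](=O)[#6] is the SMARTS for a ketone: a carbonyl carbon (no H) flanked by two carbons.
The molecule carries 3 separate instances of an acetyl/ketone group (-C(=O)CH3) meeting every constraint; each maps to a distinct set of atoms, giving 3 matches.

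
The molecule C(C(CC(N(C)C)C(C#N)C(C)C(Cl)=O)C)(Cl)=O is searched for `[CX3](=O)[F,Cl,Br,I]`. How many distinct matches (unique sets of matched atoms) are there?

2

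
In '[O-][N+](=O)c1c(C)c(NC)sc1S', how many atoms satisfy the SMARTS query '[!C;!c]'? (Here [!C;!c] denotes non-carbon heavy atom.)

6

Check the 12 heavy atoms by environment: 1× s (aromatic) → match; 4× c (aromatic) → no; 2× C → no; 1× N (charge +1) → match; 1× O (charge -1) → match; 1× O → match; 1× S → match; 1× N → match.
Summing the matching environments: 1 + 1 + 1 + 1 + 1 + 1 = 6 matching atoms.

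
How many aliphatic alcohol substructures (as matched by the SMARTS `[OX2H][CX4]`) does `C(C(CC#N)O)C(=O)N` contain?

[OX2H][CX4] is the SMARTS for an aliphatic alcohol: a hydroxyl oxygen bound to an sp3 (X4) carbon.
Exactly one fragment in the molecule meets all constraints, giving 1 match.

1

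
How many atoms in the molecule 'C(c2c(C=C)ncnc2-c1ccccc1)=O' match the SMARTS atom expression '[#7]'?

2

Check the 16 heavy atoms by environment: 2× n (aromatic) → match; 10× c (aromatic) → no; 3× C → no; 1× O → no.
That gives 2 matching atoms.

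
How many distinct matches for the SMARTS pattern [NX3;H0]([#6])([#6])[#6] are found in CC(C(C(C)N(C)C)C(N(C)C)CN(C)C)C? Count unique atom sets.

[NX3;H0]([#6])([#6])[#6] is the SMARTS for a tertiary amine: a trivalent nitrogen with no H, bonded to three carbons.
The molecule carries 3 separate instances of a dimethylamino group (-N(CH3)2) meeting every constraint; each maps to a distinct set of atoms, giving 3 matches.

3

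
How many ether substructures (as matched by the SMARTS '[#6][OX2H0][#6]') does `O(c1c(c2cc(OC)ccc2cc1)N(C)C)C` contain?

[#6][OX2H0][#6] is the SMARTS for an ether: an aliphatic oxygen bridging two carbons with no H on the oxygen.
The molecule carries 2 separate instances of a methoxy ether (-OCH3) meeting every constraint; each maps to a distinct set of atoms, giving 2 matches.

2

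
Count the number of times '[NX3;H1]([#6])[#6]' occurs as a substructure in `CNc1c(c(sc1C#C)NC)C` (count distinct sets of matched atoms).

[NX3;H1]([#6])[#6] is the SMARTS for a secondary amine: a trivalent nitrogen with one H, bonded to two carbons.
The molecule carries 2 separate instances of an N-methylamino group (-NHCH3) meeting every constraint; each maps to a distinct set of atoms, giving 2 matches.

2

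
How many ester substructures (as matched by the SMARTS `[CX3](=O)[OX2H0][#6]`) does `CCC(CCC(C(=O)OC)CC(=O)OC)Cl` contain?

2

[CX3](=O)[OX2H0][#6] is the SMARTS for an ester: a carbonyl carbon bonded to an oxygen that is itself bonded to carbon (no H on that O).
The molecule carries 2 separate instances of a methyl-ester group (-C(=O)OCH3) meeting every constraint; each maps to a distinct set of atoms, giving 2 matches.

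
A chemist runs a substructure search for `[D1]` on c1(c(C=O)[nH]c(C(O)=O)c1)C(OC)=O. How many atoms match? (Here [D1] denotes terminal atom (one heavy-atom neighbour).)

The query [D1] means: atom with exactly one heavy-atom neighbour (degree 1).
Check the 14 heavy atoms by environment: 1× n (aromatic, D2) → no; 3× c (aromatic, D3) → no; 1× c (aromatic, D2) → no; 1× C (D2) → no; 4× O (D1) → match; 2× C (D3) → no; 1× O (D2) → no; 1× C (D1) → match.
Summing the matching environments: 4 + 1 = 5 matching atoms.

5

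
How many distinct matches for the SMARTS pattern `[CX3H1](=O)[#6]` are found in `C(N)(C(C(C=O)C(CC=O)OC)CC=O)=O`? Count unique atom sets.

3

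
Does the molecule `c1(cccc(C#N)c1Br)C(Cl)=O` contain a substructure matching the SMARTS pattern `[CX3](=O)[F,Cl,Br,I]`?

The pattern [CX3](=O)[F,Cl,Br,I] describes a carbonyl carbon bonded to a halogen — an acyl halide.
The molecule carries an acyl chloride (-C(=O)Cl), whose atoms satisfy every constraint of the query, so the pattern matches.

Yes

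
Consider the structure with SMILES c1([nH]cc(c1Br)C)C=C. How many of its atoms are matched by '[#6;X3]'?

6

Check the 9 heavy atoms by environment: 1× n (aromatic, X3) → no; 4× c (aromatic, X3) → match; 1× Br (X1) → no; 1× C (X4) → no; 2× C (X3) → match.
Summing the matching environments: 4 + 2 = 6 matching atoms.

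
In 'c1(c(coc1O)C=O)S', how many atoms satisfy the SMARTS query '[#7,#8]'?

The query [#7,#8] means: nitrogen or oxygen (comma = OR).
Check the 9 heavy atoms by environment: 1× o (aromatic) → match; 4× c (aromatic) → no; 2× O → match; 1× S → no; 1× C → no.
Summing the matching environments: 1 + 2 = 3 matching atoms.

3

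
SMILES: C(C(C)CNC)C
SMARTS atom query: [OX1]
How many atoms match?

0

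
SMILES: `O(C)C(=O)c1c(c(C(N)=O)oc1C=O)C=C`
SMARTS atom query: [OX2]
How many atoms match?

1

The query [OX2] means: aliphatic oxygen with two total connections — ether, hydroxyl, or ester single-bond O.
Check the 16 heavy atoms by environment: 1× o (aromatic, X2) → no; 4× c (aromatic, X3) → no; 5× C (X3) → no; 3× O (X1) → no; 1× O (X2) → match; 1× C (X4) → no; 1× N (X3) → no.
That gives 1 matching atom.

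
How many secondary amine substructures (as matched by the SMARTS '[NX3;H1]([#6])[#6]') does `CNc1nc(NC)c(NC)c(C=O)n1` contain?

3

[NX3;H1]([#6])[#6] is the SMARTS for a secondary amine: a trivalent nitrogen with one H, bonded to two carbons.
The molecule carries 3 separate instances of an N-methylamino group (-NHCH3) meeting every constraint; each maps to a distinct set of atoms, giving 3 matches.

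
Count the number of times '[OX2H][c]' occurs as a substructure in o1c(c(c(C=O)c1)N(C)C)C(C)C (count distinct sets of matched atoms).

[OX2H][c] is the SMARTS for a phenol: a hydroxyl oxygen attached to an aromatic carbon.
No fragment in the molecule satisfies every constraint, giving 0 matches.

0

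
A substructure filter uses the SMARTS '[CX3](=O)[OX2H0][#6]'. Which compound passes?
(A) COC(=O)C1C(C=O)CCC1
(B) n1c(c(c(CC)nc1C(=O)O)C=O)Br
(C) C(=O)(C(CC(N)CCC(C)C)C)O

[CX3](=O)[OX2H0][#6] describes a carbonyl carbon bonded to an oxygen that is itself bonded to carbon (no H on that O) (an ester).
(A) contains a methyl-ester group (-C(=O)OCH3), which satisfies every atom and bond constraint.
(B) has a carboxylic acid group (-C(=O)OH) but the singly-bonded O carries H (OX2H1, not H0).
(C) has a carboxylic acid group (-C(=O)OH) but the singly-bonded O carries H (OX2H1, not H0).
So the answer is (A).

A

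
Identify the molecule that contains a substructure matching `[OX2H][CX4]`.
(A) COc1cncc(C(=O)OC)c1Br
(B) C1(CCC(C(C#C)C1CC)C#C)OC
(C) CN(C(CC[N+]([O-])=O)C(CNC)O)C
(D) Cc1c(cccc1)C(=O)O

C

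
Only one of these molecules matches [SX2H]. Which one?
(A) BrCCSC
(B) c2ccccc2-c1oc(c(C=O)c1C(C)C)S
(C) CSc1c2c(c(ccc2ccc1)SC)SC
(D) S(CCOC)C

[SX2H] describes an aliphatic sulfur with two connections, one being H (a thiol).
(A) has a methylthio ether (-SCH3) but the sulfur has H0 (bonded to two carbons), not H1.
(B) contains a thiol (-SH), which satisfies every atom and bond constraint.
(C) has a methylthio ether (-SCH3) but the sulfur has H0 (bonded to two carbons), not H1.
(D) has a methylthio ether (-SCH3) but the sulfur has H0 (bonded to two carbons), not H1.
So the answer is (B).

B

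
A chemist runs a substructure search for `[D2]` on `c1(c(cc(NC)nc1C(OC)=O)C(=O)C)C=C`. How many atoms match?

The query [D2] means: atom with exactly two heavy-atom neighbours.
Check the 17 heavy atoms by environment: 1× n (aromatic, D2) → match; 4× c (aromatic, D3) → no; 1× c (aromatic, D2) → match; 1× N (D2) → match; 4× C (D1) → no; 2× C (D3) → no; 2× O (D1) → no; 1× O (D2) → match; 1× C (D2) → match.
Summing the matching environments: 1 + 1 + 1 + 1 + 1 = 5 matching atoms.

5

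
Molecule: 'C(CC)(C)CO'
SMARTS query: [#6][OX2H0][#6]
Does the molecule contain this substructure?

The pattern [#6][OX2H0][#6] describes an aliphatic oxygen bridging two carbons with no H on the oxygen — an ether.
The closest candidate here is a hydroxyl group (-OH), but the oxygen has H1, not H0 bridging two carbons. No other fragment satisfies the full query, so there is no match.

No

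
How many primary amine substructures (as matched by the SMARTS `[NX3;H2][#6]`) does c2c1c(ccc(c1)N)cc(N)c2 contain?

2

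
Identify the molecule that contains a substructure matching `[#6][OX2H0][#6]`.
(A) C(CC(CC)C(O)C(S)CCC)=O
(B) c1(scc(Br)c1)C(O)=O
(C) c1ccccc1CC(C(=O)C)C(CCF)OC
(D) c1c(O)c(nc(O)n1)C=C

C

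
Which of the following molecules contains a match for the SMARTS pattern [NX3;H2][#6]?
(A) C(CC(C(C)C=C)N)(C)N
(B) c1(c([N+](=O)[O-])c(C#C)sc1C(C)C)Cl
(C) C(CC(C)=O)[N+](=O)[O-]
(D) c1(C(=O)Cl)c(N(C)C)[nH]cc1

A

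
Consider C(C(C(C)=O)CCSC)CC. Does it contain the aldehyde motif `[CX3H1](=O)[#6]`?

No

The pattern [CX3H1](=O)[#6] describes an sp2 carbon with one H, double-bonded to O and single-bonded to carbon — an aldehyde.
The closest candidate here is an acetyl/ketone group (-C(=O)CH3), but the carbonyl carbon has H0 (two carbon neighbours), not H1. No other fragment satisfies the full query, so there is no match.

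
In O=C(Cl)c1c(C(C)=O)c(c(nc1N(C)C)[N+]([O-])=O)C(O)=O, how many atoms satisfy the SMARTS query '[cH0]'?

Check the 21 heavy atoms by environment: 1× n (aromatic, H0) → no; 5× c (aromatic, H0) → match; 3× C (H0) → no; 4× O (H0) → no; 1× O (H1) → no; 3× C (H3) → no; 1× N (charge +1, H0) → no; 1× O (charge -1, H0) → no; 1× Cl (H0) → no; 1× N (H0) → no.
That gives 5 matching atoms.

5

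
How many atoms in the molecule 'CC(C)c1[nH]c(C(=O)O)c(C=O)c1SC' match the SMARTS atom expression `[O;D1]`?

The query [O;D1] means: aliphatic oxygen bonded to exactly one heavy atom.
Check the 15 heavy atoms by environment: 1× n (aromatic, D2) → no; 4× c (aromatic, D3) → no; 1× C (D2) → no; 3× O (D1) → match; 2× C (D3) → no; 1× S (D2) → no; 3× C (D1) → no.
That gives 3 matching atoms.

3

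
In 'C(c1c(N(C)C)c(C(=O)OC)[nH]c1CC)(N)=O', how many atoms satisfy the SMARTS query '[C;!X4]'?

The query [C;!X4] means: aliphatic carbon that does not have four total connections.
Check the 17 heavy atoms by environment: 1× n (aromatic, X3) → no; 4× c (aromatic, X3) → no; 2× C (X3) → match; 2× O (X1) → no; 2× N (X3) → no; 1× O (X2) → no; 5× C (X4) → no.
That gives 2 matching atoms.

2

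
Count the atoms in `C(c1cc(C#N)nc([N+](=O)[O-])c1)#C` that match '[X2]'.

The query [X2] means: any atom with exactly two total connections (bonds + H).
Check the 13 heavy atoms by environment: 1× n (aromatic, X2) → match; 5× c (aromatic, X3) → no; 1× N (charge +1, X3) → no; 1× O (charge -1, X1) → no; 1× O (X1) → no; 3× C (X2) → match; 1× N (X1) → no.
Summing the matching environments: 1 + 3 = 4 matching atoms.

4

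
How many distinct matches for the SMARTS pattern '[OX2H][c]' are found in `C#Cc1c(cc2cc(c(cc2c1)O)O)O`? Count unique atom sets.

3

[OX2H][c] is the SMARTS for a phenol: a hydroxyl oxygen attached to an aromatic carbon.
The molecule carries 3 separate instances of a hydroxyl group (-OH) meeting every constraint; each maps to a distinct set of atoms, giving 3 matches.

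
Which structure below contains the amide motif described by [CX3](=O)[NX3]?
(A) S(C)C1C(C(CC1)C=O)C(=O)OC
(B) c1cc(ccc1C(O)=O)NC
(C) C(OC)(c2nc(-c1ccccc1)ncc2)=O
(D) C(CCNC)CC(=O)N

D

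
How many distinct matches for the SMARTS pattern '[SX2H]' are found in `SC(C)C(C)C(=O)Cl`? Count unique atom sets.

1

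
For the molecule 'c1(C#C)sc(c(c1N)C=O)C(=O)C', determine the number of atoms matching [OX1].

2

The query [OX1] means: aliphatic oxygen with one total connection — typically a carbonyl =O or an oxide.
Check the 13 heavy atoms by environment: 1× s (aromatic, X2) → no; 4× c (aromatic, X3) → no; 2× C (X3) → no; 2× O (X1) → match; 1× N (X3) → no; 2× C (X2) → no; 1× C (X4) → no.
That gives 2 matching atoms.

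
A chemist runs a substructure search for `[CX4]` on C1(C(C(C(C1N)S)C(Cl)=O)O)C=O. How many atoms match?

The query [CX4] means: C with X4: aliphatic carbon with exactly 4 total connections (bonds + H).
Check the 13 heavy atoms by environment: 5× C (X4) → match; 1× S (X2) → no; 2× C (X3) → no; 2× O (X1) → no; 1× N (X3) → no; 1× Cl (X1) → no; 1× O (X2) → no.
That gives 5 matching atoms.

5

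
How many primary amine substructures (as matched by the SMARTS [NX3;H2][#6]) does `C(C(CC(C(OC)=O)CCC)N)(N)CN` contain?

3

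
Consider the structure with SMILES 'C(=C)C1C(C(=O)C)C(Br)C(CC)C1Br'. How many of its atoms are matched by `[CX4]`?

8

Check the 14 heavy atoms by environment: 8× C (X4) → match; 3× C (X3) → no; 2× Br (X1) → no; 1× O (X1) → no.
That gives 8 matching atoms.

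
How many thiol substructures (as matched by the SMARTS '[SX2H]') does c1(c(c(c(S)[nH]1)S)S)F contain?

[SX2H] is the SMARTS for a thiol: an aliphatic sulfur with two connections, one being H.
The molecule carries 3 separate instances of a thiol (-SH) meeting every constraint; each maps to a distinct set of atoms, giving 3 matches.

3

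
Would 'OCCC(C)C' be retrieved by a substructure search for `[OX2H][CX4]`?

The pattern [OX2H][CX4] describes a hydroxyl oxygen bound to an sp3 (X4) carbon — an aliphatic alcohol.
The molecule carries a hydroxyl group (-OH), whose atoms satisfy every constraint of the query, so the pattern matches.

Yes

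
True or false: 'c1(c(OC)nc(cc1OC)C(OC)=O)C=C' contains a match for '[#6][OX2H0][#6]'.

True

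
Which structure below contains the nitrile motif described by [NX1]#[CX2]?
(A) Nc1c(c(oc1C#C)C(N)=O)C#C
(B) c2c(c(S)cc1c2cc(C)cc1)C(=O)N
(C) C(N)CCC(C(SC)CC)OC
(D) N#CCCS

[NX1]#[CX2] describes a nitrogen triple-bonded to a two-connected carbon (a nitrile).
(A) has a primary amino group (-NH2) but the nitrogen is NX3 (three connections), not NX1 triple-bonded.
(B) has a primary amide (-C(=O)NH2) but the nitrogen is NX3, not NX1.
(C) has a primary amino group (-NH2) but the nitrogen is NX3 (three connections), not NX1 triple-bonded.
(D) contains a nitrile (-C#N), which satisfies every atom and bond constraint.
So the answer is (D).

D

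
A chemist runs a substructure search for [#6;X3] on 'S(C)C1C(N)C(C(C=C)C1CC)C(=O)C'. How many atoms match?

3

The query [#6;X3] means: any carbon (aromatic or not) with three total connections.
Check the 15 heavy atoms by environment: 9× C (X4) → no; 3× C (X3) → match; 1× O (X1) → no; 1× N (X3) → no; 1× S (X2) → no.
That gives 3 matching atoms.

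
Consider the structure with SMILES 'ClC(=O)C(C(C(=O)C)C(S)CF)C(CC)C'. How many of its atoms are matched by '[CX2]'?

The query [CX2] means: C with X2: aliphatic carbon with exactly 2 total connections.
Check the 16 heavy atoms by environment: 9× C (X4) → no; 2× C (X3) → no; 2× O (X1) → no; 1× S (X2) → no; 1× F (X1) → no; 1× Cl (X1) → no.
No environment satisfies the query, so 0 matching atoms.

0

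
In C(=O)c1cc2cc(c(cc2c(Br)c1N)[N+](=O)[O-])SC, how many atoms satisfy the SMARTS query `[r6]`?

The query [r6] means: r6 matches atoms in a six-membered ring.
Check the 19 heavy atoms by environment: 10× c (aromatic, in 6-ring) → match; 1× S (acyclic) → no; 2× C (acyclic) → no; 1× N (acyclic) → no; 1× Br (acyclic) → no; 2× O (acyclic) → no; 1× N (charge +1, acyclic) → no; 1× O (charge -1, acyclic) → no.
That gives 10 matching atoms.

10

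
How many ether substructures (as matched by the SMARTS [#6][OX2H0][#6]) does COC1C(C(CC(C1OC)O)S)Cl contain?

2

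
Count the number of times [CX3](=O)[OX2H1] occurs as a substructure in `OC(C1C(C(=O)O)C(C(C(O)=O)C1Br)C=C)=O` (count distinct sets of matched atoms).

[CX3](=O)[OX2H1] is the SMARTS for a carboxylic acid: an sp2 carbon double-bonded to O and single-bonded to an -OH oxygen.
The molecule carries 3 separate instances of a carboxylic acid group (-C(=O)OH) meeting every constraint; each maps to a distinct set of atoms, giving 3 matches.

3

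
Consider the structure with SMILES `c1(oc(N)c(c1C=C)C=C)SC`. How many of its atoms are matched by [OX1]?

Check the 12 heavy atoms by environment: 1× o (aromatic, X2) → no; 4× c (aromatic, X3) → no; 1× N (X3) → no; 1× S (X2) → no; 1× C (X4) → no; 4× C (X3) → no.
No environment satisfies the query, so 0 matching atoms.

0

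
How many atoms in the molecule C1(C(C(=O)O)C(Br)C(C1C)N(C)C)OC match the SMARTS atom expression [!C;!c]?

Check the 15 heavy atoms by environment: 10× C → no; 1× Br → match; 3× O → match; 1× N → match.
Summing the matching environments: 1 + 3 + 1 = 5 matching atoms.

5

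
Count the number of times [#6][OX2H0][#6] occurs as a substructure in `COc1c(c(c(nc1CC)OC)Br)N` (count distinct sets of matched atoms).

2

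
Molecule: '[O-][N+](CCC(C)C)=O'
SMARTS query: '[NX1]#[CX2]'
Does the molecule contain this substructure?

The pattern [NX1]#[CX2] describes a nitrogen triple-bonded to a two-connected carbon — a nitrile.
The closest candidate here is a nitro group (-[N+](=O)[O-]), but there is no C#N triple bond. No other fragment satisfies the full query, so there is no match.

No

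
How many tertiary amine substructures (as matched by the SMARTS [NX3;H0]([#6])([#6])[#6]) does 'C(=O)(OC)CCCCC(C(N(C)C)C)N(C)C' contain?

[NX3;H0]([#6])([#6])[#6] is the SMARTS for a tertiary amine: a trivalent nitrogen with no H, bonded to three carbons.
The molecule carries 2 separate instances of a dimethylamino group (-N(CH3)2) meeting every constraint; each maps to a distinct set of atoms, giving 2 matches.

2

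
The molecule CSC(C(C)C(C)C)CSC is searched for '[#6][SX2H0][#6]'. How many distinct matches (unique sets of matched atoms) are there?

2

[#6][SX2H0][#6] is the SMARTS for a thioether: an aliphatic sulfur bridging two carbons with no H on the sulfur.
The molecule carries 2 separate instances of a methylthio ether (-SCH3) meeting every constraint; each maps to a distinct set of atoms, giving 2 matches.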